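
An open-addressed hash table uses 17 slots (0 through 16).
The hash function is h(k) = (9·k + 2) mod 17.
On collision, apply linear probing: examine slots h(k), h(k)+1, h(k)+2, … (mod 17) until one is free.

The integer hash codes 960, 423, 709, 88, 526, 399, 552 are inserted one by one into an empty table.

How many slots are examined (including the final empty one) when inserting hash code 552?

960: h=6 => slot 6
423: h=1 => slot 1
709: h=8 => slot 8
88: h=12 => slot 12
526: h=10 => slot 10
399: h=6, probe 6,7 => slot 7
552: h=6, probe 6,7,8,9 => slot 9
Table: [∅, 423, ∅, ∅, ∅, ∅, 960, 399, 709, 552, 526, ∅, 88, ∅, ∅, ∅, ∅]

4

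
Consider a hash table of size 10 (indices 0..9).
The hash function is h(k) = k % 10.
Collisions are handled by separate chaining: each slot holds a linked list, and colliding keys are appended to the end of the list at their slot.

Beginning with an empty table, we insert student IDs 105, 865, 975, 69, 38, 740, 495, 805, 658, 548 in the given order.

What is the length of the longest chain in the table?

5

105 -> bucket 5
865 -> bucket 5 (collision)
975 -> bucket 5 (collision)
69 -> bucket 9
38 -> bucket 8
740 -> bucket 0
495 -> bucket 5 (collision)
805 -> bucket 5 (collision)
658 -> bucket 8 (collision)
548 -> bucket 8 (collision)
Final buckets:
0: 740
1: ∅
2: ∅
3: ∅
4: ∅
5: 105 -> 865 -> 975 -> 495 -> 805
6: ∅
7: ∅
8: 38 -> 658 -> 548
9: 69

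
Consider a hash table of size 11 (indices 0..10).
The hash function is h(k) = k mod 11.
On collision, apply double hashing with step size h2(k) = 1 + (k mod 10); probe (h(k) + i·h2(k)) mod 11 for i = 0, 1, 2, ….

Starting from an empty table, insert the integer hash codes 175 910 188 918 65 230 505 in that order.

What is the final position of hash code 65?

Insert 175: h=10, slot 10 empty => index 10.
Insert 910: h=8, slot 8 empty => index 8.
Insert 188: h=1, slot 1 empty => index 1.
Insert 918: h=5, slot 5 empty => index 5.
Insert 65: h=10, h2=6, slots 10,5 occupied => index 0.
Insert 230: h=10, h2=1, slots 10,0,1 occupied => index 2.
Insert 505: h=10, h2=6, slots 10,5,0 occupied => index 6.
Table: [65, 188, 230, -, -, 918, 505, -, 910, -, 175]

0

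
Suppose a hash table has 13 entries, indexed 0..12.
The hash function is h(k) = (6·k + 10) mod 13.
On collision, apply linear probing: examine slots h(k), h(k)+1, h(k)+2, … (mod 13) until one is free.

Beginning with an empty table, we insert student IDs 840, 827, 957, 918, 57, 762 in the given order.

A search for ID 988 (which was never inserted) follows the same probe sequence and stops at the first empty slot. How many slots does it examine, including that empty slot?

Insert 840: h=6, slot 6 empty => index 6.
Insert 827: h=6, slot 6 occupied => index 7.
Insert 957: h=6, slots 6,7 occupied => index 8.
Insert 918: h=6, slots 6,7,8 occupied => index 9.
Insert 57: h=1, slot 1 empty => index 1.
Insert 762: h=6, slots 6,7,8,9 occupied => index 10.
Table: [., 57, ., ., ., ., 840, 827, 957, 918, 762, ., .]
Lookup 988: h=10, probe 10,11 → slot 11 empty, not found.

2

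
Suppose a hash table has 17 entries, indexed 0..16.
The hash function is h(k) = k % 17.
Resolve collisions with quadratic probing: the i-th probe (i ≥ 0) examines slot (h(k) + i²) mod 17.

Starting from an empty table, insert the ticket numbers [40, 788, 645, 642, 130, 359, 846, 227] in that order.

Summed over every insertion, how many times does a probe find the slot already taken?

40 hashes to 6; slot 6 is free → place at 6.
788 hashes to 6; 6 taken → place at 7.
645 hashes to 16; slot 16 is free → place at 16.
642 hashes to 13; slot 13 is free → place at 13.
130 hashes to 11; slot 11 is free → place at 11.
359 hashes to 2; slot 2 is free → place at 2.
846 hashes to 13; 13 taken → place at 14.
227 hashes to 6; 6,7 taken → place at 10.
Table: [., ., 359, ., ., ., 40, 788, ., ., 227, 130, ., 642, 846, ., 645]

4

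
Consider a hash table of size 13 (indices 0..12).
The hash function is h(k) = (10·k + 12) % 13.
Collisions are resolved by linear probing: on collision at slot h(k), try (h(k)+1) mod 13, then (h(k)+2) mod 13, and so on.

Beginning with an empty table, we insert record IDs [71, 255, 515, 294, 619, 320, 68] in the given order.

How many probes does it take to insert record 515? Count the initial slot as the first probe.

Insert 71: h=7, slot 7 empty -> index 7.
Insert 255: h=1, slot 1 empty -> index 1.
Insert 515: h=1, slot 1 occupied -> index 2.
Insert 294: h=1, slots 1,2 occupied -> index 3.
Insert 619: h=1, slots 1,2,3 occupied -> index 4.
Insert 320: h=1, slots 1,2,3,4 occupied -> index 5.
Insert 68: h=3, slots 3,4,5 occupied -> index 6.
Table: [—, 255, 515, 294, 619, 320, 68, 71, —, —, —, —, —]

2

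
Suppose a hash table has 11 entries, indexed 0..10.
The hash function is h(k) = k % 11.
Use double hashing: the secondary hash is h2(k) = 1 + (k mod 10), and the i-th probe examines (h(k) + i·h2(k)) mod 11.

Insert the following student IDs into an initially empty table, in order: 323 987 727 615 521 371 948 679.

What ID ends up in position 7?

323: h=4 => slot 4
987: h=8 => slot 8
727: h=1 => slot 1
615: h=10 => slot 10
521: h=4, h2=2, probe 4,6 => slot 6
371: h=8, h2=2, probe 8,10,1,3 => slot 3
948: h=2 => slot 2
679: h=8, h2=10, probe 8,7 => slot 7
Table: [., 727, 948, 371, 323, ., 521, 679, 987, ., 615]

679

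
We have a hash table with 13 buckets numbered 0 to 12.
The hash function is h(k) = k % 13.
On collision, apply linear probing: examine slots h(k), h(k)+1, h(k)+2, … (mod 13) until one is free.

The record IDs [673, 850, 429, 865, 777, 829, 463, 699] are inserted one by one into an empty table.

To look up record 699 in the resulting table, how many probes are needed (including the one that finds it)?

Insert 673: h=10, slot 10 empty -> index 10.
Insert 850: h=5, slot 5 empty -> index 5.
Insert 429: h=0, slot 0 empty -> index 0.
Insert 865: h=7, slot 7 empty -> index 7.
Insert 777: h=10, slot 10 occupied -> index 11.
Insert 829: h=10, slots 10,11 occupied -> index 12.
Insert 463: h=8, slot 8 empty -> index 8.
Insert 699: h=10, slots 10,11,12,0 occupied -> index 1.
Table: [429, 699, -, -, -, 850, -, 865, 463, -, 673, 777, 829]
Lookup 699: h=10, probe 10,11,12,0,1 → found at 1.

5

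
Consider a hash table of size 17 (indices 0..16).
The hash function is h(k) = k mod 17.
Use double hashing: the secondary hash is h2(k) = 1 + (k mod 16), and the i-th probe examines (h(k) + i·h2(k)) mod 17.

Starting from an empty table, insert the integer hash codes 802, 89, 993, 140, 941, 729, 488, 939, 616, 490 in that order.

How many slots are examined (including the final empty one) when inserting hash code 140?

2

802 hashes to 3; slot 3 is free => place at 3.
89 hashes to 4; slot 4 is free => place at 4.
993 hashes to 7; slot 7 is free => place at 7.
140 hashes to 4, h2=13; 4 taken => place at 0.
941 hashes to 6; slot 6 is free => place at 6.
729 hashes to 15; slot 15 is free => place at 15.
488 hashes to 12; slot 12 is free => place at 12.
939 hashes to 4, h2=12; 4 taken => place at 16.
616 hashes to 4, h2=9; 4 taken => place at 13.
490 hashes to 14; slot 14 is free => place at 14.
Table: [140, ∅, ∅, 802, 89, ∅, 941, 993, ∅, ∅, ∅, ∅, 488, 616, 490, 729, 939]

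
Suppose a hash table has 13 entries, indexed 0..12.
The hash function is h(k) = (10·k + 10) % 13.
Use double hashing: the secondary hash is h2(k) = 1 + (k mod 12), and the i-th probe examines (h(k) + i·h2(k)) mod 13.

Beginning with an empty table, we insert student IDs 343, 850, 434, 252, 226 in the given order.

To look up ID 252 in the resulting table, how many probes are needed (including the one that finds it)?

2

343: h=8 => slot 8
850: h=8, h2=11, probe 8,6 => slot 6
434: h=8, h2=3, probe 8,11 => slot 11
252: h=8, h2=1, probe 8,9 => slot 9
226: h=8, h2=11, probe 8,6,4 => slot 4
Table: [., ., ., ., 226, ., 850, ., 343, 252, ., 434, .]
Lookup 252: h=8, h2=1, probe 8,9 → found at 9.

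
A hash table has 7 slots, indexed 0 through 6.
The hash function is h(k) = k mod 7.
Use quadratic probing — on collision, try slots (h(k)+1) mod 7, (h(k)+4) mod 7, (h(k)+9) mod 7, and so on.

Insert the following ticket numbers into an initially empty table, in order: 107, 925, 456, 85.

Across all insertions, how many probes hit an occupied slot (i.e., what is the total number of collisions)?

5

Insert 107: h=2, slot 2 empty → index 2.
Insert 925: h=1, slot 1 empty → index 1.
Insert 456: h=1, slots 1,2 occupied → index 5.
Insert 85: h=1, slots 1,2,5 occupied → index 3.
Table: [∅, 925, 107, 85, ∅, 456, ∅]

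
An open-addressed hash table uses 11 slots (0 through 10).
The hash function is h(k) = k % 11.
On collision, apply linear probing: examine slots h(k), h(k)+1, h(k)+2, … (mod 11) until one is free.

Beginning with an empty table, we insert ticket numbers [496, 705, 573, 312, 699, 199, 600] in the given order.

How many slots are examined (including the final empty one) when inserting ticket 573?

496 hashes to 1; slot 1 is free => place at 1.
705 hashes to 1; 1 taken => place at 2.
573 hashes to 1; 1,2 taken => place at 3.
312 hashes to 4; slot 4 is free => place at 4.
699 hashes to 6; slot 6 is free => place at 6.
199 hashes to 1; 1,2,3,4 taken => place at 5.
600 hashes to 6; 6 taken => place at 7.
Table: [∅, 496, 705, 573, 312, 199, 699, 600, ∅, ∅, ∅]

3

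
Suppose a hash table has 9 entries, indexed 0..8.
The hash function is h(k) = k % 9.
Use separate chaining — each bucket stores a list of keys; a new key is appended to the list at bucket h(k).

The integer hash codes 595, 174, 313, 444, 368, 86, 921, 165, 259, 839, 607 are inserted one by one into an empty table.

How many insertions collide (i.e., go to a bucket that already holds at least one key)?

Insert 595: h=1, bucket 1 empty → new chain.
Insert 174: h=3, bucket 3 empty → new chain.
Insert 313: h=7, bucket 7 empty → new chain.
Insert 444: h=3, bucket 3 nonempty → append to chain.
Insert 368: h=8, bucket 8 empty → new chain.
Insert 86: h=5, bucket 5 empty → new chain.
Insert 921: h=3, bucket 3 nonempty → append to chain.
Insert 165: h=3, bucket 3 nonempty → append to chain.
Insert 259: h=7, bucket 7 nonempty → append to chain.
Insert 839: h=2, bucket 2 empty → new chain.
Insert 607: h=4, bucket 4 empty → new chain.
Final buckets:
0: —
1: 595
2: 839
3: 174 -> 444 -> 921 -> 165
4: 607
5: 86
6: —
7: 313 -> 259
8: 368

4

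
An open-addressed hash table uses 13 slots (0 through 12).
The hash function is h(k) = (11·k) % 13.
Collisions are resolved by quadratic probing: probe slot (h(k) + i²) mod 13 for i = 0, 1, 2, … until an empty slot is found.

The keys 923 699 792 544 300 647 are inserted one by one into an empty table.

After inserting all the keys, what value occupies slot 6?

923: h=0 -> slot 0
699: h=6 -> slot 6
792: h=2 -> slot 2
544: h=4 -> slot 4
300: h=11 -> slot 11
647: h=6, probe 6,7 -> slot 7
Table: [923, -, 792, -, 544, -, 699, 647, -, -, -, 300, -]

699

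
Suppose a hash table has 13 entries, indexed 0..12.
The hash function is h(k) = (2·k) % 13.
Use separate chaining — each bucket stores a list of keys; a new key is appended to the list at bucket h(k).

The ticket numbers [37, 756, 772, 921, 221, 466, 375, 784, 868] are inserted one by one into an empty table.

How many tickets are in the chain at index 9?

Insert 37: h=9, bucket 9 empty → new chain.
Insert 756: h=4, bucket 4 empty → new chain.
Insert 772: h=10, bucket 10 empty → new chain.
Insert 921: h=9, bucket 9 nonempty → append to chain.
Insert 221: h=0, bucket 0 empty → new chain.
Insert 466: h=9, bucket 9 nonempty → append to chain.
Insert 375: h=9, bucket 9 nonempty → append to chain.
Insert 784: h=8, bucket 8 empty → new chain.
Insert 868: h=7, bucket 7 empty → new chain.
Final buckets:
0: 221
1: —
2: —
3: —
4: 756
5: —
6: —
7: 868
8: 784
9: 37 -> 921 -> 466 -> 375
10: 772
11: —
12: —

4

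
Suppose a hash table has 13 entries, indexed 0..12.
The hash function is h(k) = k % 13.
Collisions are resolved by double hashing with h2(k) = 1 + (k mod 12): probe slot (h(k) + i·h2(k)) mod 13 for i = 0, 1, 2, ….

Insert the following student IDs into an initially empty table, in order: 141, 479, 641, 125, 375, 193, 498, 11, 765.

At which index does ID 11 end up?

9

Insert 141: h=11, slot 11 empty -> index 11.
Insert 479: h=11, h2=12, slot 11 occupied -> index 10.
Insert 641: h=4, slot 4 empty -> index 4.
Insert 125: h=8, slot 8 empty -> index 8.
Insert 375: h=11, h2=4, slot 11 occupied -> index 2.
Insert 193: h=11, h2=2, slot 11 occupied -> index 0.
Insert 498: h=4, h2=7, slots 4,11 occupied -> index 5.
Insert 11: h=11, h2=12, slots 11,10 occupied -> index 9.
Insert 765: h=11, h2=10, slots 11,8,5,2 occupied -> index 12.
Table: [193, -, 375, -, 641, 498, -, -, 125, 11, 479, 141, 765]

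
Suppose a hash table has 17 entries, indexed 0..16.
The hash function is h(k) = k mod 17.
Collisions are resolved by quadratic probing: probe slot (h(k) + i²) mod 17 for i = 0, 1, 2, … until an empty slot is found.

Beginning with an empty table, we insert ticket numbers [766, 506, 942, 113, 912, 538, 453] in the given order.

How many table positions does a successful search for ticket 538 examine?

766 hashes to 1; slot 1 is free => place at 1.
506 hashes to 13; slot 13 is free => place at 13.
942 hashes to 7; slot 7 is free => place at 7.
113 hashes to 11; slot 11 is free => place at 11.
912 hashes to 11; 11 taken => place at 12.
538 hashes to 11; 11,12 taken => place at 15.
453 hashes to 11; 11,12,15 taken => place at 3.
Table: [-, 766, -, 453, -, -, -, 942, -, -, -, 113, 912, 506, -, 538, -]
Lookup 538: h=11, probe 11,12,15 → found at 15.

3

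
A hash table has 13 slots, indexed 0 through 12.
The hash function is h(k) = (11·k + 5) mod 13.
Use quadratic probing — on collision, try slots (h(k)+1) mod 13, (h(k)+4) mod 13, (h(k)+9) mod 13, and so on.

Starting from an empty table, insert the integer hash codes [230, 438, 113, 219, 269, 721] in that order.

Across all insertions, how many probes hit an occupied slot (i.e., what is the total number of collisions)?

7

230: h=0 -> slot 0
438: h=0, probe 0,1 -> slot 1
113: h=0, probe 0,1,4 -> slot 4
219: h=9 -> slot 9
269: h=0, probe 0,1,4,9,3 -> slot 3
721: h=6 -> slot 6
Table: [230, 438, —, 269, 113, —, 721, —, —, 219, —, —, —]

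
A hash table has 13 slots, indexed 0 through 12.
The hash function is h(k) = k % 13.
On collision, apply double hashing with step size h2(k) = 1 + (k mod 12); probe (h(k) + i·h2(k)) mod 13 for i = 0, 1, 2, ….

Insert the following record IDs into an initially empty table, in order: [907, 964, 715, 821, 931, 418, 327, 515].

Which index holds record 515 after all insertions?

7

907: h=10 => slot 10
964: h=2 => slot 2
715: h=0 => slot 0
821: h=2, h2=6, probe 2,8 => slot 8
931: h=8, h2=8, probe 8,3 => slot 3
418: h=2, h2=11, probe 2,0,11 => slot 11
327: h=2, h2=4, probe 2,6 => slot 6
515: h=8, h2=12, probe 8,7 => slot 7
Table: [715, —, 964, 931, —, —, 327, 515, 821, —, 907, 418, —]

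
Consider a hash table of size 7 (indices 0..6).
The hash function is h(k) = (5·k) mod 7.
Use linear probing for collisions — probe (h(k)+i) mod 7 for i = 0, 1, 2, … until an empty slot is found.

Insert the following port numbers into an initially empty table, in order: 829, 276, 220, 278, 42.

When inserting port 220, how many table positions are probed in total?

3

829: h=1 => slot 1
276: h=1, probe 1,2 => slot 2
220: h=1, probe 1,2,3 => slot 3
278: h=4 => slot 4
42: h=0 => slot 0
Table: [42, 829, 276, 220, 278, ., .]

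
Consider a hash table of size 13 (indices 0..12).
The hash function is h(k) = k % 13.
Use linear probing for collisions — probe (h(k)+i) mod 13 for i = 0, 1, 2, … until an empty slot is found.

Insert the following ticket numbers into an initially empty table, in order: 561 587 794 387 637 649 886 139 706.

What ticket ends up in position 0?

Insert 561: h=2, slot 2 empty => index 2.
Insert 587: h=2, slot 2 occupied => index 3.
Insert 794: h=1, slot 1 empty => index 1.
Insert 387: h=10, slot 10 empty => index 10.
Insert 637: h=0, slot 0 empty => index 0.
Insert 649: h=12, slot 12 empty => index 12.
Insert 886: h=2, slots 2,3 occupied => index 4.
Insert 139: h=9, slot 9 empty => index 9.
Insert 706: h=4, slot 4 occupied => index 5.
Table: [637, 794, 561, 587, 886, 706, _, _, _, 139, 387, _, 649]

637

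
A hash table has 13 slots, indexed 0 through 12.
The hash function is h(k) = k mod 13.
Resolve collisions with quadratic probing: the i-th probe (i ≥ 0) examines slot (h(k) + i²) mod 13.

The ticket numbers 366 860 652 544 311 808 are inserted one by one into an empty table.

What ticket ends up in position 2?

366: h=2 -> slot 2
860: h=2, probe 2,3 -> slot 3
652: h=2, probe 2,3,6 -> slot 6
544: h=11 -> slot 11
311: h=12 -> slot 12
808: h=2, probe 2,3,6,11,5 -> slot 5
Table: [_, _, 366, 860, _, 808, 652, _, _, _, _, 544, 311]

366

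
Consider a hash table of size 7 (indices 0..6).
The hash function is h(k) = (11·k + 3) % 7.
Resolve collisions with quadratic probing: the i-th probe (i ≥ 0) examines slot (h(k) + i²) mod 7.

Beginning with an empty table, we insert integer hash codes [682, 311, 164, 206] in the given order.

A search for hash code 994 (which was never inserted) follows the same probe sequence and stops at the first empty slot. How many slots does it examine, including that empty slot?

2

Insert 682: h=1, slot 1 empty => index 1.
Insert 311: h=1, slot 1 occupied => index 2.
Insert 164: h=1, slots 1,2 occupied => index 5.
Insert 206: h=1, slots 1,2,5 occupied => index 3.
Table: [., 682, 311, 206, ., 164, .]
Lookup 994: h=3, probe 3,4 → slot 4 empty, not found.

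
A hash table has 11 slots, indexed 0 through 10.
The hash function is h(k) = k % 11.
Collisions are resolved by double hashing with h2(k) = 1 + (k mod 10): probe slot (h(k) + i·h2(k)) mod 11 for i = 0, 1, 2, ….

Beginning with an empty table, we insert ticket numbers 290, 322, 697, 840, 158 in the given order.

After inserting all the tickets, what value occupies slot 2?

158

290: h=4 => slot 4
322: h=3 => slot 3
697: h=4, h2=8, probe 4,1 => slot 1
840: h=4, h2=1, probe 4,5 => slot 5
158: h=4, h2=9, probe 4,2 => slot 2
Table: [-, 697, 158, 322, 290, 840, -, -, -, -, -]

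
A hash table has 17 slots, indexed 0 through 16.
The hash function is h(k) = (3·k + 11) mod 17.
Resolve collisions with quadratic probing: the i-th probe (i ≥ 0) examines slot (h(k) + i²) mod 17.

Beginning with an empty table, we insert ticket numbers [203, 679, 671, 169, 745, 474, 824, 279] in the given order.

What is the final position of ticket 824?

10

203 hashes to 8; slot 8 is free => place at 8.
679 hashes to 8; 8 taken => place at 9.
671 hashes to 1; slot 1 is free => place at 1.
169 hashes to 8; 8,9 taken => place at 12.
745 hashes to 2; slot 2 is free => place at 2.
474 hashes to 5; slot 5 is free => place at 5.
824 hashes to 1; 1,2,5 taken => place at 10.
279 hashes to 15; slot 15 is free => place at 15.
Table: [—, 671, 745, —, —, 474, —, —, 203, 679, 824, —, 169, —, —, 279, —]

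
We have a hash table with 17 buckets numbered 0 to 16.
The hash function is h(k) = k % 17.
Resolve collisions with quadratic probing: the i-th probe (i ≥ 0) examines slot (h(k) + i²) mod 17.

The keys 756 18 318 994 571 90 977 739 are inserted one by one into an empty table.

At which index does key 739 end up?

7

756: h=8 -> slot 8
18: h=1 -> slot 1
318: h=12 -> slot 12
994: h=8, probe 8,9 -> slot 9
571: h=10 -> slot 10
90: h=5 -> slot 5
977: h=8, probe 8,9,12,0 -> slot 0
739: h=8, probe 8,9,12,0,7 -> slot 7
Table: [977, 18, —, —, —, 90, —, 739, 756, 994, 571, —, 318, —, —, —, —]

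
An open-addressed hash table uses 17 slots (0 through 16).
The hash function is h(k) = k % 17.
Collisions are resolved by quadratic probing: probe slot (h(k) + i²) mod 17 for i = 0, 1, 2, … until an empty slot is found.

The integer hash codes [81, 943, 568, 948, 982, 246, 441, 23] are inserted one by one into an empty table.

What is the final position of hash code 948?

81 hashes to 13; slot 13 is free => place at 13.
943 hashes to 8; slot 8 is free => place at 8.
568 hashes to 7; slot 7 is free => place at 7.
948 hashes to 13; 13 taken => place at 14.
982 hashes to 13; 13,14 taken => place at 0.
246 hashes to 8; 8 taken => place at 9.
441 hashes to 16; slot 16 is free => place at 16.
23 hashes to 6; slot 6 is free => place at 6.
Table: [982, ., ., ., ., ., 23, 568, 943, 246, ., ., ., 81, 948, ., 441]

14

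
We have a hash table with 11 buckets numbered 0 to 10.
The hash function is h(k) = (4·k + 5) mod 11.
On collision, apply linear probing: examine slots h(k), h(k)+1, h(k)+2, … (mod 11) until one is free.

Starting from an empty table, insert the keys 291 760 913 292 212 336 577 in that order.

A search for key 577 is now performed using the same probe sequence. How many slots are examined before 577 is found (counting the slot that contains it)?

Insert 291: h=3, slot 3 empty -> index 3.
Insert 760: h=9, slot 9 empty -> index 9.
Insert 913: h=5, slot 5 empty -> index 5.
Insert 292: h=7, slot 7 empty -> index 7.
Insert 212: h=6, slot 6 empty -> index 6.
Insert 336: h=7, slot 7 occupied -> index 8.
Insert 577: h=3, slot 3 occupied -> index 4.
Table: [-, -, -, 291, 577, 913, 212, 292, 336, 760, -]
Lookup 577: h=3, probe 3,4 → found at 4.

2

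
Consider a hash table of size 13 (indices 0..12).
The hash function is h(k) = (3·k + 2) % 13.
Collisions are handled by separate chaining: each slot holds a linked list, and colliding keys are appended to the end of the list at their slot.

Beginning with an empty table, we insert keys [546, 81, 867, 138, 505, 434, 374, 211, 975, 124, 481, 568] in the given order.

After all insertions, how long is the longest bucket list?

3

Insert 546: h=2, bucket 2 empty → new chain.
Insert 81: h=11, bucket 11 empty → new chain.
Insert 867: h=3, bucket 3 empty → new chain.
Insert 138: h=0, bucket 0 empty → new chain.
Insert 505: h=9, bucket 9 empty → new chain.
Insert 434: h=4, bucket 4 empty → new chain.
Insert 374: h=6, bucket 6 empty → new chain.
Insert 211: h=11, bucket 11 nonempty → append to chain.
Insert 975: h=2, bucket 2 nonempty → append to chain.
Insert 124: h=10, bucket 10 empty → new chain.
Insert 481: h=2, bucket 2 nonempty → append to chain.
Insert 568: h=3, bucket 3 nonempty → append to chain.
Final buckets:
0: 138
1: -
2: 546 -> 975 -> 481
3: 867 -> 568
4: 434
5: -
6: 374
7: -
8: -
9: 505
10: 124
11: 81 -> 211
12: -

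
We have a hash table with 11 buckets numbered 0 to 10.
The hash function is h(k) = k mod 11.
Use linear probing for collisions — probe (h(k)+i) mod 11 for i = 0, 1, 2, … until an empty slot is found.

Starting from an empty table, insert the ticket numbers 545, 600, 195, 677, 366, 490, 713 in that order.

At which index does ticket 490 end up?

Insert 545: h=6, slot 6 empty => index 6.
Insert 600: h=6, slot 6 occupied => index 7.
Insert 195: h=8, slot 8 empty => index 8.
Insert 677: h=6, slots 6,7,8 occupied => index 9.
Insert 366: h=3, slot 3 empty => index 3.
Insert 490: h=6, slots 6,7,8,9 occupied => index 10.
Insert 713: h=9, slots 9,10 occupied => index 0.
Table: [713, —, —, 366, —, —, 545, 600, 195, 677, 490]

10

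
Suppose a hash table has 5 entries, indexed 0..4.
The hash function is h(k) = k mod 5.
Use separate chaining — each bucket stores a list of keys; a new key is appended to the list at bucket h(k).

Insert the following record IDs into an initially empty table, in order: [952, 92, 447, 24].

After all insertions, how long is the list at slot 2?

3

952 → bucket 2
92 → bucket 2 (collision)
447 → bucket 2 (collision)
24 → bucket 4
Final buckets:
0: ∅
1: ∅
2: 952 -> 92 -> 447
3: ∅
4: 24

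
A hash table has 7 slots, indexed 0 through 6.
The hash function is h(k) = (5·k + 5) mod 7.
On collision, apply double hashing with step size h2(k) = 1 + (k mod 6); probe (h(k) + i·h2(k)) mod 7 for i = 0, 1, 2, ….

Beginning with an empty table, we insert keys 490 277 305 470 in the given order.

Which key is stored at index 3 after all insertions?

305

490: h=5 -> slot 5
277: h=4 -> slot 4
305: h=4, h2=6, probe 4,3 -> slot 3
470: h=3, h2=3, probe 3,6 -> slot 6
Table: [—, —, —, 305, 277, 490, 470]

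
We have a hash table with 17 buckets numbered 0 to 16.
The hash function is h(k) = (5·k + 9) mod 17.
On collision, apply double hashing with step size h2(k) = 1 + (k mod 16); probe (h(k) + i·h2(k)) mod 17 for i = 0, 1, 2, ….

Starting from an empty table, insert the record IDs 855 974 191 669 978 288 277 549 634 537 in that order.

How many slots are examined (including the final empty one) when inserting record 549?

4

855 hashes to 0; slot 0 is free -> place at 0.
974 hashes to 0, h2=15; 0 taken -> place at 15.
191 hashes to 12; slot 12 is free -> place at 12.
669 hashes to 5; slot 5 is free -> place at 5.
978 hashes to 3; slot 3 is free -> place at 3.
288 hashes to 4; slot 4 is free -> place at 4.
277 hashes to 0, h2=6; 0 taken -> place at 6.
549 hashes to 0, h2=6; 0,6,12 taken -> place at 1.
634 hashes to 0, h2=11; 0 taken -> place at 11.
537 hashes to 8; slot 8 is free -> place at 8.
Table: [855, 549, —, 978, 288, 669, 277, —, 537, —, —, 634, 191, —, —, 974, —]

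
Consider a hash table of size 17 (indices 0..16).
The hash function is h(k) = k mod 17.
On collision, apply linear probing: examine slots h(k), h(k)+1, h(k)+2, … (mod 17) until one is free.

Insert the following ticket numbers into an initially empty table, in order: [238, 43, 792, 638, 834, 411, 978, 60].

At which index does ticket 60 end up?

13

238: h=0 -> slot 0
43: h=9 -> slot 9
792: h=10 -> slot 10
638: h=9, probe 9,10,11 -> slot 11
834: h=1 -> slot 1
411: h=3 -> slot 3
978: h=9, probe 9,10,11,12 -> slot 12
60: h=9, probe 9,10,11,12,13 -> slot 13
Table: [238, 834, ∅, 411, ∅, ∅, ∅, ∅, ∅, 43, 792, 638, 978, 60, ∅, ∅, ∅]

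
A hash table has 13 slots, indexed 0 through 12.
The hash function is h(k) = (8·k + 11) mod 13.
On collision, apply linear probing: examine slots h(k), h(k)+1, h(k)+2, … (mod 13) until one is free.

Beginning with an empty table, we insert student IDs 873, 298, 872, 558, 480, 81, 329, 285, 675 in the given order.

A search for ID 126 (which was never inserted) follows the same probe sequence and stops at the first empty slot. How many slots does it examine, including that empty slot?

873: h=1 → slot 1
298: h=3 → slot 3
872: h=6 → slot 6
558: h=3, probe 3,4 → slot 4
480: h=3, probe 3,4,5 → slot 5
81: h=9 → slot 9
329: h=4, probe 4,5,6,7 → slot 7
285: h=3, probe 3,4,5,6,7,8 → slot 8
675: h=3, probe 3,4,5,6,7,8,9,10 → slot 10
Table: [_, 873, _, 298, 558, 480, 872, 329, 285, 81, 675, _, _]
Lookup 126: h=5, probe 5,6,7,8,9,10,11 → slot 11 empty, not found.

7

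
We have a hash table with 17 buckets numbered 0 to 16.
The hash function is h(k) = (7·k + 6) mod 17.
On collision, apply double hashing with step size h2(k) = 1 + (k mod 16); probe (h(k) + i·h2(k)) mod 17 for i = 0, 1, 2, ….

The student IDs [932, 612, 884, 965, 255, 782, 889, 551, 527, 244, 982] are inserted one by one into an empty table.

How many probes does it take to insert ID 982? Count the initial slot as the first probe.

3

932: h=2 → slot 2
612: h=6 → slot 6
884: h=6, h2=5, probe 6,11 → slot 11
965: h=12 → slot 12
255: h=6, h2=16, probe 6,5 → slot 5
782: h=6, h2=15, probe 6,4 → slot 4
889: h=7 → slot 7
551: h=4, h2=8, probe 4,12,3 → slot 3
527: h=6, h2=16, probe 6,5,4,3,2,1 → slot 1
244: h=14 → slot 14
982: h=12, h2=7, probe 12,2,9 → slot 9
Table: [-, 527, 932, 551, 782, 255, 612, 889, -, 982, -, 884, 965, -, 244, -, -]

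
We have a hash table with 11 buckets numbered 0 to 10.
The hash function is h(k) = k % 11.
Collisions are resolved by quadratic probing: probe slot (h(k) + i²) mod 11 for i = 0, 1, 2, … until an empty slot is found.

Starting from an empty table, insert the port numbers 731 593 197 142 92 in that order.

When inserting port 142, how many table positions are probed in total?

731: h=5 → slot 5
593: h=10 → slot 10
197: h=10, probe 10,0 → slot 0
142: h=10, probe 10,0,3 → slot 3
92: h=4 → slot 4
Table: [197, —, —, 142, 92, 731, —, —, —, —, 593]

3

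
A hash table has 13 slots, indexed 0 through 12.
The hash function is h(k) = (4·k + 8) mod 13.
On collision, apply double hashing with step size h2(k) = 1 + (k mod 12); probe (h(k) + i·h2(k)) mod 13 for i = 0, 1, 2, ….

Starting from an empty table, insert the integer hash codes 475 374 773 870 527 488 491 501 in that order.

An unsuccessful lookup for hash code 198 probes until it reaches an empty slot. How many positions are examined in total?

6

475 hashes to 10; slot 10 is free => place at 10.
374 hashes to 9; slot 9 is free => place at 9.
773 hashes to 6; slot 6 is free => place at 6.
870 hashes to 4; slot 4 is free => place at 4.
527 hashes to 10, h2=12; 10,9 taken => place at 8.
488 hashes to 10, h2=9; 10,6 taken => place at 2.
491 hashes to 9, h2=12; 9,8 taken => place at 7.
501 hashes to 10, h2=10; 10,7,4 taken => place at 1.
Table: [-, 501, 488, -, 870, -, 773, 491, 527, 374, 475, -, -]
Lookup 198: h=7, h2=7, probe 7,1,8,2,9,3 → slot 3 empty, not found.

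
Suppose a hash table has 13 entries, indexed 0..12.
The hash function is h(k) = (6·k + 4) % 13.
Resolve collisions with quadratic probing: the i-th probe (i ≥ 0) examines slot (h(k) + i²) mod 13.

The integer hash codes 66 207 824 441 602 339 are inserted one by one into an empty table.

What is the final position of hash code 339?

66: h=10 -> slot 10
207: h=11 -> slot 11
824: h=8 -> slot 8
441: h=11, probe 11,12 -> slot 12
602: h=2 -> slot 2
339: h=10, probe 10,11,1 -> slot 1
Table: [∅, 339, 602, ∅, ∅, ∅, ∅, ∅, 824, ∅, 66, 207, 441]

1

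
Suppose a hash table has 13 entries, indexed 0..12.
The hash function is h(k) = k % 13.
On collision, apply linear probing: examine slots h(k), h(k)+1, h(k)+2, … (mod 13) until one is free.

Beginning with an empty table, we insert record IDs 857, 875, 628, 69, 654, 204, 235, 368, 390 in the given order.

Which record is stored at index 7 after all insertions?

Insert 857: h=12, slot 12 empty -> index 12.
Insert 875: h=4, slot 4 empty -> index 4.
Insert 628: h=4, slot 4 occupied -> index 5.
Insert 69: h=4, slots 4,5 occupied -> index 6.
Insert 654: h=4, slots 4,5,6 occupied -> index 7.
Insert 204: h=9, slot 9 empty -> index 9.
Insert 235: h=1, slot 1 empty -> index 1.
Insert 368: h=4, slots 4,5,6,7 occupied -> index 8.
Insert 390: h=0, slot 0 empty -> index 0.
Table: [390, 235, _, _, 875, 628, 69, 654, 368, 204, _, _, 857]

654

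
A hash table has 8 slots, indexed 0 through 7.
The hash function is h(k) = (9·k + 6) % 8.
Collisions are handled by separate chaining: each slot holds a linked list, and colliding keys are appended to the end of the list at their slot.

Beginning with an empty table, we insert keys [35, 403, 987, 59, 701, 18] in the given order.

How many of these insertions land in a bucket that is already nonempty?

3

Insert 35: h=1, bucket 1 empty → new chain.
Insert 403: h=1, bucket 1 nonempty → append to chain.
Insert 987: h=1, bucket 1 nonempty → append to chain.
Insert 59: h=1, bucket 1 nonempty → append to chain.
Insert 701: h=3, bucket 3 empty → new chain.
Insert 18: h=0, bucket 0 empty → new chain.
Final buckets:
0: 18
1: 35 -> 403 -> 987 -> 59
2: —
3: 701
4: —
5: —
6: —
7: —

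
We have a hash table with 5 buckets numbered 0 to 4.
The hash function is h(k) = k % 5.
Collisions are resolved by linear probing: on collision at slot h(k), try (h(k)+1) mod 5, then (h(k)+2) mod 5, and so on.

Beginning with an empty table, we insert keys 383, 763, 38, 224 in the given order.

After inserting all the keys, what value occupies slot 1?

224

383 hashes to 3; slot 3 is free → place at 3.
763 hashes to 3; 3 taken → place at 4.
38 hashes to 3; 3,4 taken → place at 0.
224 hashes to 4; 4,0 taken → place at 1.
Table: [38, 224, ., 383, 763]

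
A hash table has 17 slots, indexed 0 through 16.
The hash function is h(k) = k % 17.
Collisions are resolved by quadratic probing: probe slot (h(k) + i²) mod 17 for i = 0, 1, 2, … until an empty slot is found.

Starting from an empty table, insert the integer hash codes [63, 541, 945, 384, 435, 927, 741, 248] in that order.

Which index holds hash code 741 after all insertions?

1

Insert 63: h=12, slot 12 empty => index 12.
Insert 541: h=14, slot 14 empty => index 14.
Insert 945: h=10, slot 10 empty => index 10.
Insert 384: h=10, slot 10 occupied => index 11.
Insert 435: h=10, slots 10,11,14 occupied => index 2.
Insert 927: h=9, slot 9 empty => index 9.
Insert 741: h=10, slots 10,11,14,2,9 occupied => index 1.
Insert 248: h=10, slots 10,11,14,2,9,1,12 occupied => index 8.
Table: [_, 741, 435, _, _, _, _, _, 248, 927, 945, 384, 63, _, 541, _, _]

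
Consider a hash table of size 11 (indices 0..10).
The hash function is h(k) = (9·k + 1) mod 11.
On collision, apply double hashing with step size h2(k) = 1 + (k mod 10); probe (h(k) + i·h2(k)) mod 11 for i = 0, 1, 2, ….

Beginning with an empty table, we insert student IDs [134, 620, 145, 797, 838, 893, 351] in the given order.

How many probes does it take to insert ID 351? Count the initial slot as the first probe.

134: h=8 → slot 8
620: h=4 → slot 4
145: h=8, h2=6, probe 8,3 → slot 3
797: h=2 → slot 2
838: h=8, h2=9, probe 8,6 → slot 6
893: h=8, h2=4, probe 8,1 → slot 1
351: h=3, h2=2, probe 3,5 → slot 5
Table: [-, 893, 797, 145, 620, 351, 838, -, 134, -, -]

2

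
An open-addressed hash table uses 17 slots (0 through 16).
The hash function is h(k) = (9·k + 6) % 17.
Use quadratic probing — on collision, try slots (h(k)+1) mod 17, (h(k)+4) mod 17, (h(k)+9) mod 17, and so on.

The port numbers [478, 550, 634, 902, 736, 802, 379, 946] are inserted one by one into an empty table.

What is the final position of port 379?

4

478: h=7 → slot 7
550: h=9 → slot 9
634: h=0 → slot 0
902: h=15 → slot 15
736: h=0, probe 0,1 → slot 1
802: h=16 → slot 16
379: h=0, probe 0,1,4 → slot 4
946: h=3 → slot 3
Table: [634, 736, ., 946, 379, ., ., 478, ., 550, ., ., ., ., ., 902, 802]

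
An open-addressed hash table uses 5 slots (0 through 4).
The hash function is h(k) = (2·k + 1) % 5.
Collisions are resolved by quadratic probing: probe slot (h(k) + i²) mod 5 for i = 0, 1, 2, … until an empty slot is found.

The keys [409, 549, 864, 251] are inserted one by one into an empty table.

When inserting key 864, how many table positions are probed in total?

409 hashes to 4; slot 4 is free -> place at 4.
549 hashes to 4; 4 taken -> place at 0.
864 hashes to 4; 4,0 taken -> place at 3.
251 hashes to 3; 3,4 taken -> place at 2.
Table: [549, -, 251, 864, 409]

3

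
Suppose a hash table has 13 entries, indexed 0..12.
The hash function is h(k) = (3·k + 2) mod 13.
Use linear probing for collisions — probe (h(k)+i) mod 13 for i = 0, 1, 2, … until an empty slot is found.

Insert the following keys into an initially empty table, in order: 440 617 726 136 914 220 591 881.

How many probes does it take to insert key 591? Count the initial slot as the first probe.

440 hashes to 9; slot 9 is free => place at 9.
617 hashes to 7; slot 7 is free => place at 7.
726 hashes to 9; 9 taken => place at 10.
136 hashes to 7; 7 taken => place at 8.
914 hashes to 1; slot 1 is free => place at 1.
220 hashes to 12; slot 12 is free => place at 12.
591 hashes to 7; 7,8,9,10 taken => place at 11.
881 hashes to 6; slot 6 is free => place at 6.
Table: [∅, 914, ∅, ∅, ∅, ∅, 881, 617, 136, 440, 726, 591, 220]

5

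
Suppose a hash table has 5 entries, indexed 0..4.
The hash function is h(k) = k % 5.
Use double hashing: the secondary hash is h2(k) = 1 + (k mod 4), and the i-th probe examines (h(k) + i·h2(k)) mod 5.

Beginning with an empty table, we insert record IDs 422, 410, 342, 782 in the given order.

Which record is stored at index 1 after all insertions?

422: h=2 -> slot 2
410: h=0 -> slot 0
342: h=2, h2=3, probe 2,0,3 -> slot 3
782: h=2, h2=3, probe 2,0,3,1 -> slot 1
Table: [410, 782, 422, 342, _]

782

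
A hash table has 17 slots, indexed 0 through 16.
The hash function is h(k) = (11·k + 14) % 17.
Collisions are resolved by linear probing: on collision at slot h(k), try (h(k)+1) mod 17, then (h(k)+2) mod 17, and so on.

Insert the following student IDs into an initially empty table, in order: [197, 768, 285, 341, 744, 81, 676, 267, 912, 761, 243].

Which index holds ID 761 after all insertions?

11

197: h=5 -> slot 5
768: h=13 -> slot 13
285: h=4 -> slot 4
341: h=8 -> slot 8
744: h=4, probe 4,5,6 -> slot 6
81: h=4, probe 4,5,6,7 -> slot 7
676: h=4, probe 4,5,6,7,8,9 -> slot 9
267: h=10 -> slot 10
912: h=16 -> slot 16
761: h=4, probe 4,5,6,7,8,9,10,11 -> slot 11
243: h=1 -> slot 1
Table: [-, 243, -, -, 285, 197, 744, 81, 341, 676, 267, 761, -, 768, -, -, 912]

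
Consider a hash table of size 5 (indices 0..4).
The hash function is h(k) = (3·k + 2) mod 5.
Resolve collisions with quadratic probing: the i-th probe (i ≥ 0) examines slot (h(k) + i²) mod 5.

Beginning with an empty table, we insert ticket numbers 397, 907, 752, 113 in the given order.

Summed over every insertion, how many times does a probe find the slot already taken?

3

397 hashes to 3; slot 3 is free -> place at 3.
907 hashes to 3; 3 taken -> place at 4.
752 hashes to 3; 3,4 taken -> place at 2.
113 hashes to 1; slot 1 is free -> place at 1.
Table: [—, 113, 752, 397, 907]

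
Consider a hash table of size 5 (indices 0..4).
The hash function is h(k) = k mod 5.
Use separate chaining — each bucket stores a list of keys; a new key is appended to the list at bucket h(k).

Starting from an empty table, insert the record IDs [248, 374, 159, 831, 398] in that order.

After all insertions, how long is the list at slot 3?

2

Insert 248: h=3, bucket 3 empty → new chain.
Insert 374: h=4, bucket 4 empty → new chain.
Insert 159: h=4, bucket 4 nonempty → append to chain.
Insert 831: h=1, bucket 1 empty → new chain.
Insert 398: h=3, bucket 3 nonempty → append to chain.
Final buckets:
0: -
1: 831
2: -
3: 248 -> 398
4: 374 -> 159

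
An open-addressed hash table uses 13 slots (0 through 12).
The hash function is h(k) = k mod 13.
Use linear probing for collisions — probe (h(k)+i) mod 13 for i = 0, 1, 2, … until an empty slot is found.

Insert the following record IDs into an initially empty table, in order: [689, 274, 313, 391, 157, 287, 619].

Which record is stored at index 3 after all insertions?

391

689 hashes to 0; slot 0 is free => place at 0.
274 hashes to 1; slot 1 is free => place at 1.
313 hashes to 1; 1 taken => place at 2.
391 hashes to 1; 1,2 taken => place at 3.
157 hashes to 1; 1,2,3 taken => place at 4.
287 hashes to 1; 1,2,3,4 taken => place at 5.
619 hashes to 8; slot 8 is free => place at 8.
Table: [689, 274, 313, 391, 157, 287, _, _, 619, _, _, _, _]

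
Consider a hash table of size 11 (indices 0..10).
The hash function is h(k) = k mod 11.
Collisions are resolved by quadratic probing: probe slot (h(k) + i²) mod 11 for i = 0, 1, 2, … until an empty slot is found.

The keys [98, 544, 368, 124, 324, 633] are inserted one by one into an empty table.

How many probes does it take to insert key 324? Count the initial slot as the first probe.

3

98: h=10 => slot 10
544: h=5 => slot 5
368: h=5, probe 5,6 => slot 6
124: h=3 => slot 3
324: h=5, probe 5,6,9 => slot 9
633: h=6, probe 6,7 => slot 7
Table: [., ., ., 124, ., 544, 368, 633, ., 324, 98]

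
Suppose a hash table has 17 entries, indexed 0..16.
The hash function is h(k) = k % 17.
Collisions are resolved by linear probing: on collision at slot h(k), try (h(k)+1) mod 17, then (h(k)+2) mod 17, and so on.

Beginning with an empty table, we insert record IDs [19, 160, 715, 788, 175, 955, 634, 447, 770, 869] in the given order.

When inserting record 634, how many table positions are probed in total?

4

Insert 19: h=2, slot 2 empty => index 2.
Insert 160: h=7, slot 7 empty => index 7.
Insert 715: h=1, slot 1 empty => index 1.
Insert 788: h=6, slot 6 empty => index 6.
Insert 175: h=5, slot 5 empty => index 5.
Insert 955: h=3, slot 3 empty => index 3.
Insert 634: h=5, slots 5,6,7 occupied => index 8.
Insert 447: h=5, slots 5,6,7,8 occupied => index 9.
Insert 770: h=5, slots 5,6,7,8,9 occupied => index 10.
Insert 869: h=2, slots 2,3 occupied => index 4.
Table: [., 715, 19, 955, 869, 175, 788, 160, 634, 447, 770, ., ., ., ., ., .]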